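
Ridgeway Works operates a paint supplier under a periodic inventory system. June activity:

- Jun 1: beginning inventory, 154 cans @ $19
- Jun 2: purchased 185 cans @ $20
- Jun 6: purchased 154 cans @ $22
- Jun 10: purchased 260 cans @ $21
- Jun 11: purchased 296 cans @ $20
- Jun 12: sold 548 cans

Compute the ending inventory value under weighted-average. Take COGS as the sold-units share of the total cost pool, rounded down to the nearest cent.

Ending inventory = $10,217.73

Jun 12, sell 548: 548/1049 × $21,394.00 → $11,176.27
Ending inventory (cost pool remaining) = $10,217.73
Check: goods available $21,394.00 = COGS $11,176.27 + ending $10,217.73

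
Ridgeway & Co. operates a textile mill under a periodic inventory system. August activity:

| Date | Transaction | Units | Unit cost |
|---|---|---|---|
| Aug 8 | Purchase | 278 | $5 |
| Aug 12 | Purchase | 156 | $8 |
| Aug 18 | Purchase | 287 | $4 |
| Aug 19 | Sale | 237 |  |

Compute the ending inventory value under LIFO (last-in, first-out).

Ending inventory = $2,838

Aug 19, 237 sold [LIFO — newest first]: 237 @ $4 = $948
Ending inventory: 278 @ $5 + 156 @ $8 + 50 @ $4 = $2,838
Check: goods available $3,786 = COGS $948 + ending $2,838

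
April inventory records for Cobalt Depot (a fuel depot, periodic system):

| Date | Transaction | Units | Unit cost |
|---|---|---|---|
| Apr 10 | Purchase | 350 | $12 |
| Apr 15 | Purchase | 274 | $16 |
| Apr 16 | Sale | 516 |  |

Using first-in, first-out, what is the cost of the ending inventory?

Apr 16, 516 sold [FIFO — oldest first]: 350 @ $12 + 166 @ $16 = $6,856
Ending inventory: 108 @ $16 = $1,728
Check: goods available $8,584 = COGS $6,856 + ending $1,728

Ending inventory = $1,728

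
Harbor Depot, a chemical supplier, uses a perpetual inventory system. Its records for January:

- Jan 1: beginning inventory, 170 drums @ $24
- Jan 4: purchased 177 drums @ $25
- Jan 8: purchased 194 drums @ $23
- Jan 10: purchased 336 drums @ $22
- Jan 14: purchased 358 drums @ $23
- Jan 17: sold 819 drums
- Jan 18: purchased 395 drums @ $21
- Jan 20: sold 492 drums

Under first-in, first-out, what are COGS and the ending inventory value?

Jan 17, 819 sold [FIFO — oldest first]: 170 @ $24 + 177 @ $25 + 194 @ $23 + 278 @ $22 = $19,083
Jan 20, 492 sold [FIFO — oldest first]: 58 @ $22 + 358 @ $23 + 76 @ $21 = $11,106
Total COGS = $19,083 + $11,106 = $30,189
Ending inventory: 319 @ $21 = $6,699

COGS = $30,189; ending inventory = $6,699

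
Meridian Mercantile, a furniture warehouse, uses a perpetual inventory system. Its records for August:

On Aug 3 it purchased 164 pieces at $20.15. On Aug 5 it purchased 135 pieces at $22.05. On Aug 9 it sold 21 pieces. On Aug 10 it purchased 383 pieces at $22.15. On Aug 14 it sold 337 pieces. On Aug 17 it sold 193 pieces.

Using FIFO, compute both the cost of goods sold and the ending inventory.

COGS = $11,863.15; ending inventory = $2,901.65

Aug 9, 21 sold [FIFO — oldest first]: 21 @ $20.15 = $423.15
Aug 14, 337 sold [FIFO — oldest first]: 143 @ $20.15 + 135 @ $22.05 + 59 @ $22.15 = $7,165.05
Aug 17, 193 sold [FIFO — oldest first]: 193 @ $22.15 = $4,274.95
Total COGS = $423.15 + $7,165.05 + $4,274.95 = $11,863.15
Ending inventory: 131 @ $22.15 = $2,901.65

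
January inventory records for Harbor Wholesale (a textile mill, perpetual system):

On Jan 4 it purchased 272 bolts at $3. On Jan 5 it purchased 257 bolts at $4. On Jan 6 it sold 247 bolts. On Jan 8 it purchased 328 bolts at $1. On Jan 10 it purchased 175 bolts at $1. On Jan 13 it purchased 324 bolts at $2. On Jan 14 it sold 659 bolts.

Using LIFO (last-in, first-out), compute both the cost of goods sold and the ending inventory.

Jan 6, 247 sold [LIFO — newest first]: 247 @ $4 = $988
Jan 14, 659 sold [LIFO — newest first]: 324 @ $2 + 175 @ $1 + 160 @ $1 = $983
Total COGS = $988 + $983 = $1,971
Ending inventory: 272 @ $3 + 10 @ $4 + 168 @ $1 = $1,024

COGS = $1,971; ending inventory = $1,024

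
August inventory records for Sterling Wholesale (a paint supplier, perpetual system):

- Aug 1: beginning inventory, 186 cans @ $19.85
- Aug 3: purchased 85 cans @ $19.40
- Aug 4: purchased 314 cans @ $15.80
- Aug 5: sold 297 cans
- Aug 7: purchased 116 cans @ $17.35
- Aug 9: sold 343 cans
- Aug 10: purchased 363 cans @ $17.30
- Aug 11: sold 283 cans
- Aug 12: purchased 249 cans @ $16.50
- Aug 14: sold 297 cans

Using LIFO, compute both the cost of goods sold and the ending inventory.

COGS = $20,938.85; ending inventory = $1,764.45

Aug 5, 297 sold [LIFO — newest first]: 297 @ $15.80 = $4,692.60
Aug 9, 343 sold [LIFO — newest first]: 116 @ $17.35 + 17 @ $15.80 + 85 @ $19.40 + 125 @ $19.85 = $6,411.45
Aug 11, 283 sold [LIFO — newest first]: 283 @ $17.30 = $4,895.90
Aug 14, 297 sold [LIFO — newest first]: 249 @ $16.50 + 48 @ $17.30 = $4,938.90
Total COGS = $4,692.60 + $6,411.45 + $4,895.90 + $4,938.90 = $20,938.85
Ending inventory: 61 @ $19.85 + 32 @ $17.30 = $1,764.45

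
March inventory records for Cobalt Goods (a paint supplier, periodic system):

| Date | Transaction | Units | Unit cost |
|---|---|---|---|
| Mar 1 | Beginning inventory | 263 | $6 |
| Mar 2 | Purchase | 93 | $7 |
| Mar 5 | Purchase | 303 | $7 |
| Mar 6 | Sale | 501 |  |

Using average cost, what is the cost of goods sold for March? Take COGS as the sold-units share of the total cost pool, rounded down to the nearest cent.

COGS = $3,307.05

Mar 6, sell 501: 501/659 × $4,350.00 → $3,307.05
Ending inventory (cost pool remaining) = $1,042.95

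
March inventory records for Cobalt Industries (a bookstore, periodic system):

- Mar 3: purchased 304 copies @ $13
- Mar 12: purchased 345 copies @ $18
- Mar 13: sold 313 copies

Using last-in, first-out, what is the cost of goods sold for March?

COGS = $5,634

Mar 13, 313 sold [LIFO — newest first]: 313 @ $18 = $5,634
Ending inventory: 304 @ $13 + 32 @ $18 = $4,528
Check: goods available $10,162 = COGS $5,634 + ending $4,528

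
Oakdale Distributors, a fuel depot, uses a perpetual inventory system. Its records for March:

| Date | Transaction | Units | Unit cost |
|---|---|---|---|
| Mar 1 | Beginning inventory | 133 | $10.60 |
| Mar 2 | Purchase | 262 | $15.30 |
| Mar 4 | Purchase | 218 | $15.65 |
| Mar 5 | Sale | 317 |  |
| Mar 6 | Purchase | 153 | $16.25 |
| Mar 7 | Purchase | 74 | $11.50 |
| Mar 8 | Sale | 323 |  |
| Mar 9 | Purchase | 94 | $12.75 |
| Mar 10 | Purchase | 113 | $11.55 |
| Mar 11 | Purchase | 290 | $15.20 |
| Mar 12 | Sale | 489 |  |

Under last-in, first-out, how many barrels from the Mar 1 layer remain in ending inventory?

Mar 5, 317 sold [LIFO — newest first]: 218 @ $15.65 + 99 @ $15.30 = $4,926.40
Mar 8, 323 sold [LIFO — newest first]: 74 @ $11.50 + 153 @ $16.25 + 96 @ $15.30 = $4,806.05
Mar 12, 489 sold [LIFO — newest first]: 290 @ $15.20 + 113 @ $11.55 + 86 @ $12.75 = $6,809.65
Total COGS = $4,926.40 + $4,806.05 + $6,809.65 = $16,542.10
Ending inventory: 133 @ $10.60 + 67 @ $15.30 + 8 @ $12.75 = $2,536.90
Check: goods available $19,079.00 = COGS $16,542.10 + ending $2,536.90

133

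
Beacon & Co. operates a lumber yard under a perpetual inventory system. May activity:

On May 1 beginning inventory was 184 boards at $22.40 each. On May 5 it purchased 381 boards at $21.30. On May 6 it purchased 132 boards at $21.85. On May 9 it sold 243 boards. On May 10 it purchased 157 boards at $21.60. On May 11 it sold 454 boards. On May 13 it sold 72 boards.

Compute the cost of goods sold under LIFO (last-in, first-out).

COGS = $16,608.30

May 9, 243 sold [LIFO — newest first]: 132 @ $21.85 + 111 @ $21.30 = $5,248.50
May 11, 454 sold [LIFO — newest first]: 157 @ $21.60 + 270 @ $21.30 + 27 @ $22.40 = $9,747.00
May 13, 72 sold [LIFO — newest first]: 72 @ $22.40 = $1,612.80
Total COGS = $5,248.50 + $9,747.00 + $1,612.80 = $16,608.30
Ending inventory: 85 @ $22.40 = $1,904.00
Check: goods available $18,512.30 = COGS $16,608.30 + ending $1,904.00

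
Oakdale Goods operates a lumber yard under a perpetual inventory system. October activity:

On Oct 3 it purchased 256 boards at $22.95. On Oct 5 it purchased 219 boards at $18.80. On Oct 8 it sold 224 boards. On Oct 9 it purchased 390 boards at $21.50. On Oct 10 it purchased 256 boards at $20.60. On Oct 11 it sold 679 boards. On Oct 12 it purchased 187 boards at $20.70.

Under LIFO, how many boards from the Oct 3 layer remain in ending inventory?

Oct 8, 224 sold [LIFO — newest first]: 219 @ $18.80 + 5 @ $22.95 = $4,231.95
Oct 11, 679 sold [LIFO — newest first]: 256 @ $20.60 + 390 @ $21.50 + 33 @ $22.95 = $14,415.95
Total COGS = $4,231.95 + $14,415.95 = $18,647.90
Ending inventory: 218 @ $22.95 + 187 @ $20.70 = $8,874.00

218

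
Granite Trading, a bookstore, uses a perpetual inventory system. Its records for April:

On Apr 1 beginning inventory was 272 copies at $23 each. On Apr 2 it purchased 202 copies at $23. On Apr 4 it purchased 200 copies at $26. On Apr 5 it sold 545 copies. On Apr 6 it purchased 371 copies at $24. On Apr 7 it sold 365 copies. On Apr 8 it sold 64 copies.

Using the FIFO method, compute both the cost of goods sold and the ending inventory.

Apr 5, 545 sold [FIFO — oldest first]: 272 @ $23 + 202 @ $23 + 71 @ $26 = $12,748
Apr 7, 365 sold [FIFO — oldest first]: 129 @ $26 + 236 @ $24 = $9,018
Apr 8, 64 sold [FIFO — oldest first]: 64 @ $24 = $1,536
Total COGS = $12,748 + $9,018 + $1,536 = $23,302
Ending inventory: 71 @ $24 = $1,704

COGS = $23,302; ending inventory = $1,704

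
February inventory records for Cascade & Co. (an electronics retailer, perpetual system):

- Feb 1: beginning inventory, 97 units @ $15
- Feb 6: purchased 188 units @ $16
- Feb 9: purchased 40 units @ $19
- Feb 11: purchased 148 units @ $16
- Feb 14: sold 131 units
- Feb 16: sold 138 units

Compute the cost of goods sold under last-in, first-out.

COGS = $4,424

Feb 14, 131 sold [LIFO — newest first]: 131 @ $16 = $2,096
Feb 16, 138 sold [LIFO — newest first]: 17 @ $16 + 40 @ $19 + 81 @ $16 = $2,328
Total COGS = $2,096 + $2,328 = $4,424
Ending inventory: 97 @ $15 + 107 @ $16 = $3,167
Check: goods available $7,591 = COGS $4,424 + ending $3,167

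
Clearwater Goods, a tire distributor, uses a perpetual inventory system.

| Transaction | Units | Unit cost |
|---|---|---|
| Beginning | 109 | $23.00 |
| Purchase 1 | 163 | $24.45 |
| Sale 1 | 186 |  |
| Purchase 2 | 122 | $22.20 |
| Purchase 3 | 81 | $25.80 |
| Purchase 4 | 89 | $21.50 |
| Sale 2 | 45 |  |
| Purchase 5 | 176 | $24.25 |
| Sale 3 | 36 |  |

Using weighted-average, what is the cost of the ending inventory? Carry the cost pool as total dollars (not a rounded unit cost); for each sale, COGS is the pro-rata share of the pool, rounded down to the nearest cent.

After Beginning: 109 on hand, pool $2,507.00 (≈ $23.0000 each)
After Purchase 1: 272 on hand, pool $6,492.35 (≈ $23.8689 each)
Sale 1, sell 186: 186/272 × $6,492.35 → $4,439.62
After Purchase 2: 208 on hand, pool $4,761.13 (≈ $22.8900 each)
After Purchase 3: 289 on hand, pool $6,850.93 (≈ $23.7056 each)
After Purchase 4: 378 on hand, pool $8,764.43 (≈ $23.1863 each)
Sale 2, sell 45: 45/378 × $8,764.43 → $1,043.38
After Purchase 5: 509 on hand, pool $11,989.05 (≈ $23.5541 each)
Sale 3, sell 36: 36/509 × $11,989.05 → $847.94
Total COGS = $4,439.62 + $1,043.38 + $847.94 = $6,330.94
Ending inventory (cost pool remaining) = $11,141.11

Ending inventory = $11,141.11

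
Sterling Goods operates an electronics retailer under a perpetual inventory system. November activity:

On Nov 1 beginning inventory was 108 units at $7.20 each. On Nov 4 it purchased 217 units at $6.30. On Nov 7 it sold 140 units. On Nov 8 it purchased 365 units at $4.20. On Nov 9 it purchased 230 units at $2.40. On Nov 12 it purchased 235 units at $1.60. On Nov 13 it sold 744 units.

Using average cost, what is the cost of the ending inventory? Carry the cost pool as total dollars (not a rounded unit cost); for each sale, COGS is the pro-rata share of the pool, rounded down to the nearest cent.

Ending inventory = $983.04

After Nov 1: 108 on hand, pool $777.60 (≈ $7.2000 each)
After Nov 4: 325 on hand, pool $2,144.70 (≈ $6.5991 each)
Nov 7, sell 140: 140/325 × $2,144.70 → $923.87
After Nov 8: 550 on hand, pool $2,753.83 (≈ $5.0070 each)
After Nov 9: 780 on hand, pool $3,305.83 (≈ $4.2382 each)
After Nov 12: 1015 on hand, pool $3,681.83 (≈ $3.6274 each)
Nov 13, sell 744: 744/1015 × $3,681.83 → $2,698.79
Total COGS = $923.87 + $2,698.79 = $3,622.66
Ending inventory (cost pool remaining) = $983.04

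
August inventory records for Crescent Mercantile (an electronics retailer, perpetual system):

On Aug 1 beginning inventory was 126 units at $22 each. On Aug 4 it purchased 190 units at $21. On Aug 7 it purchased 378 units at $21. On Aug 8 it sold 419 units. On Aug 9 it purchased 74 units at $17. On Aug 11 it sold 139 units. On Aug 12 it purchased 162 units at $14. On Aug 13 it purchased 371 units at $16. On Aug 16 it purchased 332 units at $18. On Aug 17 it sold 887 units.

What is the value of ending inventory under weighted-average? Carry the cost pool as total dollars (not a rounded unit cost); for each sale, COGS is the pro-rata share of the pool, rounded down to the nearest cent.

Ending inventory = $3,225.20

After Aug 1: 126 on hand, pool $2,772.00 (≈ $22.0000 each)
After Aug 4: 316 on hand, pool $6,762.00 (≈ $21.3987 each)
After Aug 7: 694 on hand, pool $14,700.00 (≈ $21.1816 each)
Aug 8, sell 419: 419/694 × $14,700.00 → $8,875.07
After Aug 9: 349 on hand, pool $7,082.93 (≈ $20.2949 each)
Aug 11, sell 139: 139/349 × $7,082.93 → $2,820.99
After Aug 12: 372 on hand, pool $6,529.94 (≈ $17.5536 each)
After Aug 13: 743 on hand, pool $12,465.94 (≈ $16.7778 each)
After Aug 16: 1075 on hand, pool $18,441.94 (≈ $17.1553 each)
Aug 17, sell 887: 887/1075 × $18,441.94 → $15,216.74
Total COGS = $8,875.07 + $2,820.99 + $15,216.74 = $26,912.80
Ending inventory (cost pool remaining) = $3,225.20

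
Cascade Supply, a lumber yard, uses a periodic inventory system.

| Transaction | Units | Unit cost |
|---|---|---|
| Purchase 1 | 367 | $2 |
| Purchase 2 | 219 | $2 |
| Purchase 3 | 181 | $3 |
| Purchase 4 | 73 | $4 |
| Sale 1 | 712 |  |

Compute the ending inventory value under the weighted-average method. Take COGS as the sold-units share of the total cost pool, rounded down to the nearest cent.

Ending inventory = $305.83

Sale 1, sell 712: 712/840 × $2,007.00 → $1,701.17
Ending inventory (cost pool remaining) = $305.83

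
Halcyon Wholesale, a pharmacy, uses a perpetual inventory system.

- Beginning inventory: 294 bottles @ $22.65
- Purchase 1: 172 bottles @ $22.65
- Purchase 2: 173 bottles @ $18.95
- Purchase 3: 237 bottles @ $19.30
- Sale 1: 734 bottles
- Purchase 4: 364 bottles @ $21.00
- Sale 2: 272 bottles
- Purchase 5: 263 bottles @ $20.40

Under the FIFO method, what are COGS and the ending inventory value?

Sale 1 (734) [FIFO — oldest first]: 294 @ $22.65 + 172 @ $22.65 + 173 @ $18.95 + 95 @ $19.30 = $15,666.75
Sale 2 (272) [FIFO — oldest first]: 142 @ $19.30 + 130 @ $21.00 = $5,470.60
Total COGS = $15,666.75 + $5,470.60 = $21,137.35
Ending inventory: 234 @ $21.00 + 263 @ $20.40 = $10,279.20

COGS = $21,137.35; ending inventory = $10,279.20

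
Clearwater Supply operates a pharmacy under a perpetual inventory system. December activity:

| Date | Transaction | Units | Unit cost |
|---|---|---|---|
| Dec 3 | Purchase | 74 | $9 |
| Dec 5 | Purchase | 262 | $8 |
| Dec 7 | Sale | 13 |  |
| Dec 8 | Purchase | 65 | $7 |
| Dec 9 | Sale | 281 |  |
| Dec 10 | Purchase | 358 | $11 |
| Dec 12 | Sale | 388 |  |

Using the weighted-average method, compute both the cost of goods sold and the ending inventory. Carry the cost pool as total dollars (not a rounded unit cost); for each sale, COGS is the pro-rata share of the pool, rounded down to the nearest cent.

COGS = $6,360.87; ending inventory = $794.13

After Dec 3: 74 on hand, pool $666.00 (≈ $9.0000 each)
After Dec 5: 336 on hand, pool $2,762.00 (≈ $8.2202 each)
Dec 7, sell 13: 13/336 × $2,762.00 → $106.86
After Dec 8: 388 on hand, pool $3,110.14 (≈ $8.0158 each)
Dec 9, sell 281: 281/388 × $3,110.14 → $2,252.44
After Dec 10: 465 on hand, pool $4,795.70 (≈ $10.3133 each)
Dec 12, sell 388: 388/465 × $4,795.70 → $4,001.57
Total COGS = $106.86 + $2,252.44 + $4,001.57 = $6,360.87
Ending inventory (cost pool remaining) = $794.13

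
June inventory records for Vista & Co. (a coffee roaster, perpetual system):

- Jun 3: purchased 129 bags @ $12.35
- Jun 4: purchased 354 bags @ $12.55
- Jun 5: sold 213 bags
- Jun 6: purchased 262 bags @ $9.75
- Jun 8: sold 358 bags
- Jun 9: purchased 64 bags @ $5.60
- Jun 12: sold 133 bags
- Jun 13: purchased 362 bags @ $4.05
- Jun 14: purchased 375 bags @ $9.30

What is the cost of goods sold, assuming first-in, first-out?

Jun 5, 213 sold [FIFO — oldest first]: 129 @ $12.35 + 84 @ $12.55 = $2,647.35
Jun 8, 358 sold [FIFO — oldest first]: 270 @ $12.55 + 88 @ $9.75 = $4,246.50
Jun 12, 133 sold [FIFO — oldest first]: 133 @ $9.75 = $1,296.75
Total COGS = $2,647.35 + $4,246.50 + $1,296.75 = $8,190.60
Ending inventory: 41 @ $9.75 + 64 @ $5.60 + 362 @ $4.05 + 375 @ $9.30 = $5,711.75
Check: goods available $13,902.35 = COGS $8,190.60 + ending $5,711.75

COGS = $8,190.60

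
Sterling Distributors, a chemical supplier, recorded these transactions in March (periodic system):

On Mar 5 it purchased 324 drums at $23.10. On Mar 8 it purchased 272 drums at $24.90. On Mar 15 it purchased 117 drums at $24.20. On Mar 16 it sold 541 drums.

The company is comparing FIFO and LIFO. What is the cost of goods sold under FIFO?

FIFO COGS: 324 @ $23.10 + 217 @ $24.90 = $12,887.70
LIFO COGS: 117 @ $24.20 + 272 @ $24.90 + 152 @ $23.10 = $13,115.40

COGS = $12,887.70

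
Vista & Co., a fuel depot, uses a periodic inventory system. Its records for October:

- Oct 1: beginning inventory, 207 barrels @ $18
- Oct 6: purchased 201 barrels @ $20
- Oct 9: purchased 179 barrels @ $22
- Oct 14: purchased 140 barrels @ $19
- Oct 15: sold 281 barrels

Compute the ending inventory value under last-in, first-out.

Oct 15, 281 sold [LIFO — newest first]: 140 @ $19 + 141 @ $22 = $5,762
Ending inventory: 207 @ $18 + 201 @ $20 + 38 @ $22 = $8,582

Ending inventory = $8,582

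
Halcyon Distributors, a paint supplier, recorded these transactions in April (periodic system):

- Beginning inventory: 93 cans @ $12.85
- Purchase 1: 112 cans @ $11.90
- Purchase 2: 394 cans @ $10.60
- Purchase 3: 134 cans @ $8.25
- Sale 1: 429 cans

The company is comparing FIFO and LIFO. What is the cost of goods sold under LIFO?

FIFO COGS: 93 @ $12.85 + 112 @ $11.90 + 224 @ $10.60 = $4,902.25
LIFO COGS: 134 @ $8.25 + 295 @ $10.60 = $4,232.50

COGS = $4,232.50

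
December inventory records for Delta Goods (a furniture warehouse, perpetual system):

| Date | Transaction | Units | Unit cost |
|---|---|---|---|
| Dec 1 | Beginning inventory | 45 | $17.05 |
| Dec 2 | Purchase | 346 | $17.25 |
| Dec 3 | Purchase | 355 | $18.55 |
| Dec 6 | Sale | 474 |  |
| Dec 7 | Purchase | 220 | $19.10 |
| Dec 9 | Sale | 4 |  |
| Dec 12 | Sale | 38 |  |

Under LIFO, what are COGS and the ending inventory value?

COGS = $9,440.20; ending inventory = $8,082.80

Dec 6, 474 sold [LIFO — newest first]: 355 @ $18.55 + 119 @ $17.25 = $8,638.00
Dec 9, 4 sold [LIFO — newest first]: 4 @ $19.10 = $76.40
Dec 12, 38 sold [LIFO — newest first]: 38 @ $19.10 = $725.80
Total COGS = $8,638.00 + $76.40 + $725.80 = $9,440.20
Ending inventory: 45 @ $17.05 + 227 @ $17.25 + 178 @ $19.10 = $8,082.80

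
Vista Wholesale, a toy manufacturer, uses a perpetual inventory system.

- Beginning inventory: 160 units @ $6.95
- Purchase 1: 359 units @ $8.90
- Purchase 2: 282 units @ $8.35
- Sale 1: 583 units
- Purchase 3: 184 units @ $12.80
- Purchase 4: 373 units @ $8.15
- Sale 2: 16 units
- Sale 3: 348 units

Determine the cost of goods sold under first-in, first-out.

COGS = $8,530.60

Sale 1 (583) [FIFO — oldest first]: 160 @ $6.95 + 359 @ $8.90 + 64 @ $8.35 = $4,841.50
Sale 2 (16) [FIFO — oldest first]: 16 @ $8.35 = $133.60
Sale 3 (348) [FIFO — oldest first]: 202 @ $8.35 + 146 @ $12.80 = $3,555.50
Total COGS = $4,841.50 + $133.60 + $3,555.50 = $8,530.60
Ending inventory: 38 @ $12.80 + 373 @ $8.15 = $3,526.35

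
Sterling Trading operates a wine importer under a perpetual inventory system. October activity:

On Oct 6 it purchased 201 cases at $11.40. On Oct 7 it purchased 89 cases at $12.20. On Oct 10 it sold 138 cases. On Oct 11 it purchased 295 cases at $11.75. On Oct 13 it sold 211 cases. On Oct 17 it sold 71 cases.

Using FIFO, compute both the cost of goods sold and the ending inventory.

Oct 10, 138 sold [FIFO — oldest first]: 138 @ $11.40 = $1,573.20
Oct 13, 211 sold [FIFO — oldest first]: 63 @ $11.40 + 89 @ $12.20 + 59 @ $11.75 = $2,497.25
Oct 17, 71 sold [FIFO — oldest first]: 71 @ $11.75 = $834.25
Total COGS = $1,573.20 + $2,497.25 + $834.25 = $4,904.70
Ending inventory: 165 @ $11.75 = $1,938.75
Check: goods available $6,843.45 = COGS $4,904.70 + ending $1,938.75

COGS = $4,904.70; ending inventory = $1,938.75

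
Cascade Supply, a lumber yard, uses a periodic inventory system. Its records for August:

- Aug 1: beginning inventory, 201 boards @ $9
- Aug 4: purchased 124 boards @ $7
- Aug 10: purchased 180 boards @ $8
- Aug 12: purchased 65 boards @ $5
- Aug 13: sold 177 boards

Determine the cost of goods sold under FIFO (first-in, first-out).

COGS = $1,593

Aug 13, 177 sold [FIFO — oldest first]: 177 @ $9 = $1,593
Ending inventory: 24 @ $9 + 124 @ $7 + 180 @ $8 + 65 @ $5 = $2,849
Check: goods available $4,442 = COGS $1,593 + ending $2,849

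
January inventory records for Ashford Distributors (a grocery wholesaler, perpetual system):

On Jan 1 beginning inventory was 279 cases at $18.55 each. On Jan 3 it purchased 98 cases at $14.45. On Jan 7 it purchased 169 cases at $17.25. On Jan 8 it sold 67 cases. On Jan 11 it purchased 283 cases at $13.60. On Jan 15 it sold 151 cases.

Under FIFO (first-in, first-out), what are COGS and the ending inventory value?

Jan 8, 67 sold [FIFO — oldest first]: 67 @ $18.55 = $1,242.85
Jan 15, 151 sold [FIFO — oldest first]: 151 @ $18.55 = $2,801.05
Total COGS = $1,242.85 + $2,801.05 = $4,043.90
Ending inventory: 61 @ $18.55 + 98 @ $14.45 + 169 @ $17.25 + 283 @ $13.60 = $9,311.70

COGS = $4,043.90; ending inventory = $9,311.70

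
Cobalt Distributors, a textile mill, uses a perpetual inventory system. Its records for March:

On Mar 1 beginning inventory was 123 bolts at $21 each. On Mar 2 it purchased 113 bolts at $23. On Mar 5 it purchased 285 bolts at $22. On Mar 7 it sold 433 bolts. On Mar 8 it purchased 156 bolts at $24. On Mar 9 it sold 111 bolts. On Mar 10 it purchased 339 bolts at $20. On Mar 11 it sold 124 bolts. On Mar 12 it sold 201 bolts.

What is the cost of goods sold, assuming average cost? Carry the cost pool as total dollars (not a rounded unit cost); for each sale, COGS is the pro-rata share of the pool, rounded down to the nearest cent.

After Mar 1: 123 on hand, pool $2,583.00 (≈ $21.0000 each)
After Mar 2: 236 on hand, pool $5,182.00 (≈ $21.9576 each)
After Mar 5: 521 on hand, pool $11,452.00 (≈ $21.9808 each)
Mar 7, sell 433: 433/521 × $11,452.00 → $9,517.68
After Mar 8: 244 on hand, pool $5,678.32 (≈ $23.2718 each)
Mar 9, sell 111: 111/244 × $5,678.32 → $2,583.17
After Mar 10: 472 on hand, pool $9,875.15 (≈ $20.9219 each)
Mar 11, sell 124: 124/472 × $9,875.15 → $2,594.31
Mar 12, sell 201: 201/348 × $7,280.84 → $4,205.31
Total COGS = $9,517.68 + $2,583.17 + $2,594.31 + $4,205.31 = $18,900.47
Ending inventory (cost pool remaining) = $3,075.53

COGS = $18,900.47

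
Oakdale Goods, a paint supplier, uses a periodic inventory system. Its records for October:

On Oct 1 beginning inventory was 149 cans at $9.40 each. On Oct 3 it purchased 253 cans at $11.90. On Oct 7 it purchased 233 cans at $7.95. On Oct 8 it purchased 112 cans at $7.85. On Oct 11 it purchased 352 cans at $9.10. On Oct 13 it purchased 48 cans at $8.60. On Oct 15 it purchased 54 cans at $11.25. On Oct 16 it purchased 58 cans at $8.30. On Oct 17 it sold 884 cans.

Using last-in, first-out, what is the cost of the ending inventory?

Oct 17, 884 sold [LIFO — newest first]: 58 @ $8.30 + 54 @ $11.25 + 48 @ $8.60 + 352 @ $9.10 + 112 @ $7.85 + 233 @ $7.95 + 27 @ $11.90 = $7,757.75
Ending inventory: 149 @ $9.40 + 226 @ $11.90 = $4,090.00

Ending inventory = $4,090.00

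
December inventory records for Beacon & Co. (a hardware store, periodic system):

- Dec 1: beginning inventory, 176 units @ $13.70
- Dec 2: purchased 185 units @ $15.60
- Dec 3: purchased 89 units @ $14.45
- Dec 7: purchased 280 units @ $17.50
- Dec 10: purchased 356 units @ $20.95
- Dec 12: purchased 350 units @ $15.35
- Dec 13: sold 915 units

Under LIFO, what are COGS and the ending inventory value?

Dec 13, 915 sold [LIFO — newest first]: 350 @ $15.35 + 356 @ $20.95 + 209 @ $17.50 = $16,488.20
Ending inventory: 176 @ $13.70 + 185 @ $15.60 + 89 @ $14.45 + 71 @ $17.50 = $7,825.75
Check: goods available $24,313.95 = COGS $16,488.20 + ending $7,825.75

COGS = $16,488.20; ending inventory = $7,825.75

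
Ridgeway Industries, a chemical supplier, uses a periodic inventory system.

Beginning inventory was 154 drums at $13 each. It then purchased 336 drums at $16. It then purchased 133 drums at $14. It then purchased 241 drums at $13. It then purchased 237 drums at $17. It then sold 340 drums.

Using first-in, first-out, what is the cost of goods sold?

COGS = $4,978

Sale 1 (340) [FIFO — oldest first]: 154 @ $13 + 186 @ $16 = $4,978
Ending inventory: 150 @ $16 + 133 @ $14 + 241 @ $13 + 237 @ $17 = $11,424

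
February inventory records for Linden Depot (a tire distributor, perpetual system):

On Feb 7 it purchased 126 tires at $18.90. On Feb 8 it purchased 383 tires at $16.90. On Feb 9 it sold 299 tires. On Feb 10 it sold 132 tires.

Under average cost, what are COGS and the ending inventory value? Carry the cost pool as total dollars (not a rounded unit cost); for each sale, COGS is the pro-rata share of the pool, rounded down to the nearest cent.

After Feb 7: 126 on hand, pool $2,381.40 (≈ $18.9000 each)
After Feb 8: 509 on hand, pool $8,854.10 (≈ $17.3951 each)
Feb 9, sell 299: 299/509 × $8,854.10 → $5,201.13
Feb 10, sell 132: 132/210 × $3,652.97 → $2,296.15
Total COGS = $5,201.13 + $2,296.15 = $7,497.28
Ending inventory (cost pool remaining) = $1,356.82

COGS = $7,497.28; ending inventory = $1,356.82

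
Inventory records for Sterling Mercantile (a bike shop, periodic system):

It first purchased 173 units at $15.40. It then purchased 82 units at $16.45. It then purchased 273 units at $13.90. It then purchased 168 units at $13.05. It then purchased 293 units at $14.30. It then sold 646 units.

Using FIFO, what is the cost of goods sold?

COGS = $9,347.70

Sale 1 (646) [FIFO — oldest first]: 173 @ $15.40 + 82 @ $16.45 + 273 @ $13.90 + 118 @ $13.05 = $9,347.70
Ending inventory: 50 @ $13.05 + 293 @ $14.30 = $4,842.40
Check: goods available $14,190.10 = COGS $9,347.70 + ending $4,842.40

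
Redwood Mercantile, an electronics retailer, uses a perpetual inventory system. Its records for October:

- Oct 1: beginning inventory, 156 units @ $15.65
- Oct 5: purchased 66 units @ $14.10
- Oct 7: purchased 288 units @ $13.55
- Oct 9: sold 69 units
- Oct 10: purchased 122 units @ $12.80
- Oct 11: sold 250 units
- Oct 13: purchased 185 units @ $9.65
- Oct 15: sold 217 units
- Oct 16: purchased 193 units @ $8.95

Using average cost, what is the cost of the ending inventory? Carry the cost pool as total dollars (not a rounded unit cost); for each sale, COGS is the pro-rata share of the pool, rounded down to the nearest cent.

After Oct 1: 156 on hand, pool $2,441.40 (≈ $15.6500 each)
After Oct 5: 222 on hand, pool $3,372.00 (≈ $15.1892 each)
After Oct 7: 510 on hand, pool $7,274.40 (≈ $14.2635 each)
Oct 9, sell 69: 69/510 × $7,274.40 → $984.18
After Oct 10: 563 on hand, pool $7,851.82 (≈ $13.9464 each)
Oct 11, sell 250: 250/563 × $7,851.82 → $3,486.59
After Oct 13: 498 on hand, pool $6,150.48 (≈ $12.3504 each)
Oct 15, sell 217: 217/498 × $6,150.48 → $2,680.02
After Oct 16: 474 on hand, pool $5,197.81 (≈ $10.9658 each)
Total COGS = $984.18 + $3,486.59 + $2,680.02 = $7,150.79
Ending inventory (cost pool remaining) = $5,197.81
Check: goods available $12,348.60 = COGS $7,150.79 + ending $5,197.81

Ending inventory = $5,197.81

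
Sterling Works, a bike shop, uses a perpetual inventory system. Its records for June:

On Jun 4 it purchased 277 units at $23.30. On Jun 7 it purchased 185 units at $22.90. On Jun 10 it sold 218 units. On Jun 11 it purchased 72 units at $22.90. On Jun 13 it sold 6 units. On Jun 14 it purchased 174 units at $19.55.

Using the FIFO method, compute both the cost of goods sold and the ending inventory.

Jun 10, 218 sold [FIFO — oldest first]: 218 @ $23.30 = $5,079.40
Jun 13, 6 sold [FIFO — oldest first]: 6 @ $23.30 = $139.80
Total COGS = $5,079.40 + $139.80 = $5,219.20
Ending inventory: 53 @ $23.30 + 185 @ $22.90 + 72 @ $22.90 + 174 @ $19.55 = $10,521.90
Check: goods available $15,741.10 = COGS $5,219.20 + ending $10,521.90

COGS = $5,219.20; ending inventory = $10,521.90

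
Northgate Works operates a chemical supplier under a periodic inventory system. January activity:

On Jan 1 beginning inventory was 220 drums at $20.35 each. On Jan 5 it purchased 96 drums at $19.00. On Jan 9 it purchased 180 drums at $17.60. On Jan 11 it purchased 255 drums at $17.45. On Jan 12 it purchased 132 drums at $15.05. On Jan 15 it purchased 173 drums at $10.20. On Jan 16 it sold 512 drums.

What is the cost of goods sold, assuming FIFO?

COGS = $9,748.20

Jan 16, 512 sold [FIFO — oldest first]: 220 @ $20.35 + 96 @ $19.00 + 180 @ $17.60 + 16 @ $17.45 = $9,748.20
Ending inventory: 239 @ $17.45 + 132 @ $15.05 + 173 @ $10.20 = $7,921.75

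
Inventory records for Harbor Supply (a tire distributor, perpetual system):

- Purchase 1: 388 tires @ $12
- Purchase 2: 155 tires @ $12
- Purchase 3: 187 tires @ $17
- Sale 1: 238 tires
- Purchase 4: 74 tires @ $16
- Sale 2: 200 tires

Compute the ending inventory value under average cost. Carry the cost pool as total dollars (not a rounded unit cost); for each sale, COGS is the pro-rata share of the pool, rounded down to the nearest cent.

After Purchase 1: 388 on hand, pool $4,656.00 (≈ $12.0000 each)
After Purchase 2: 543 on hand, pool $6,516.00 (≈ $12.0000 each)
After Purchase 3: 730 on hand, pool $9,695.00 (≈ $13.2808 each)
Sale 1, sell 238: 238/730 × $9,695.00 → $3,160.83
After Purchase 4: 566 on hand, pool $7,718.17 (≈ $13.6363 each)
Sale 2, sell 200: 200/566 × $7,718.17 → $2,727.26
Total COGS = $3,160.83 + $2,727.26 = $5,888.09
Ending inventory (cost pool remaining) = $4,990.91
Check: goods available $10,879.00 = COGS $5,888.09 + ending $4,990.91

Ending inventory = $4,990.91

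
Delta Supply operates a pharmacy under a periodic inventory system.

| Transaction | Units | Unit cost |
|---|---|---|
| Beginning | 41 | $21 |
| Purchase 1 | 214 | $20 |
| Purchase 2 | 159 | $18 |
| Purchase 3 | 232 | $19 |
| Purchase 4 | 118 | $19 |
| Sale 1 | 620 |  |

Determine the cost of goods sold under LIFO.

Sale 1 (620) [LIFO — newest first]: 118 @ $19 + 232 @ $19 + 159 @ $18 + 111 @ $20 = $11,732
Ending inventory: 41 @ $21 + 103 @ $20 = $2,921
Check: goods available $14,653 = COGS $11,732 + ending $2,921

COGS = $11,732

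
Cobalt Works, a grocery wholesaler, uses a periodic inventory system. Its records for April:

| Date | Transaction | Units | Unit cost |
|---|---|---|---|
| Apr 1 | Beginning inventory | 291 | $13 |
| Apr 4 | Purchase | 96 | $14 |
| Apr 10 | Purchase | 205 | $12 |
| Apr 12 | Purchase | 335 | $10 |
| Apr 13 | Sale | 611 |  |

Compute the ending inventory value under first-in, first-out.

Ending inventory = $3,160

Apr 13, 611 sold [FIFO — oldest first]: 291 @ $13 + 96 @ $14 + 205 @ $12 + 19 @ $10 = $7,777
Ending inventory: 316 @ $10 = $3,160
Check: goods available $10,937 = COGS $7,777 + ending $3,160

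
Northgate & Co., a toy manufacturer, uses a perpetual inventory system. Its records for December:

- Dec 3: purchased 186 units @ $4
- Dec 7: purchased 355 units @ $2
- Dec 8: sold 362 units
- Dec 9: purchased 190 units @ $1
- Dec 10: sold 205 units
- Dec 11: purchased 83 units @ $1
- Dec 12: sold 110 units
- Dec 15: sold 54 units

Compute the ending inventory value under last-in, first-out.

Dec 8, 362 sold [LIFO — newest first]: 355 @ $2 + 7 @ $4 = $738
Dec 10, 205 sold [LIFO — newest first]: 190 @ $1 + 15 @ $4 = $250
Dec 12, 110 sold [LIFO — newest first]: 83 @ $1 + 27 @ $4 = $191
Dec 15, 54 sold [LIFO — newest first]: 54 @ $4 = $216
Total COGS = $738 + $250 + $191 + $216 = $1,395
Ending inventory: 83 @ $4 = $332
Check: goods available $1,727 = COGS $1,395 + ending $332

Ending inventory = $332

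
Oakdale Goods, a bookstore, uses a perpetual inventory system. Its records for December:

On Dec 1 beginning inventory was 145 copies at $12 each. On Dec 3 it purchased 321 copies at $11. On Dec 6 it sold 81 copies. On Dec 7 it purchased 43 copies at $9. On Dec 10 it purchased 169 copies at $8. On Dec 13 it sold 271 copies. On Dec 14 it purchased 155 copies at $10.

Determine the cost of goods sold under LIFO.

COGS = $3,279

Dec 6, 81 sold [LIFO — newest first]: 81 @ $11 = $891
Dec 13, 271 sold [LIFO — newest first]: 169 @ $8 + 43 @ $9 + 59 @ $11 = $2,388
Total COGS = $891 + $2,388 = $3,279
Ending inventory: 145 @ $12 + 181 @ $11 + 155 @ $10 = $5,281
Check: goods available $8,560 = COGS $3,279 + ending $5,281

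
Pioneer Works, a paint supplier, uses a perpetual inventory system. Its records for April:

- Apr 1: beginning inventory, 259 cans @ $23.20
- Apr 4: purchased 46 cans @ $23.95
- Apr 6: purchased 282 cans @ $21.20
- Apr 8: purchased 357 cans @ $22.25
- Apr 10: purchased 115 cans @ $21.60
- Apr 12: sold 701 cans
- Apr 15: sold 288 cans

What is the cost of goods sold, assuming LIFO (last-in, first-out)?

COGS = $21,892.15

Apr 12, 701 sold [LIFO — newest first]: 115 @ $21.60 + 357 @ $22.25 + 229 @ $21.20 = $15,282.05
Apr 15, 288 sold [LIFO — newest first]: 53 @ $21.20 + 46 @ $23.95 + 189 @ $23.20 = $6,610.10
Total COGS = $15,282.05 + $6,610.10 = $21,892.15
Ending inventory: 70 @ $23.20 = $1,624.00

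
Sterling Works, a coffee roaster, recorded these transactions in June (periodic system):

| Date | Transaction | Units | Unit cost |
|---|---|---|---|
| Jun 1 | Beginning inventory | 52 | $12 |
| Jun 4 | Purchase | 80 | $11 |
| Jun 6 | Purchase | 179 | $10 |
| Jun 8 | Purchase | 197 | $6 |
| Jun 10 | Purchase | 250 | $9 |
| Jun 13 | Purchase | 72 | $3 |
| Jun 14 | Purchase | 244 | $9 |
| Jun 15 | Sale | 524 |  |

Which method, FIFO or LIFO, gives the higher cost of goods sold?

FIFO

FIFO COGS: 52 @ $12 + 80 @ $11 + 179 @ $10 + 197 @ $6 + 16 @ $9 = $4,620
LIFO COGS: 244 @ $9 + 72 @ $3 + 208 @ $9 = $4,284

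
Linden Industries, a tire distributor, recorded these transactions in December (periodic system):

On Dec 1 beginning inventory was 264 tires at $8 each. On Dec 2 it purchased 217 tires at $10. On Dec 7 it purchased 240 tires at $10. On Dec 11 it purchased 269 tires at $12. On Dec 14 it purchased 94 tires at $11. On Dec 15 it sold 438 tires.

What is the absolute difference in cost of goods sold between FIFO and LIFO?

FIFO COGS: 264 @ $8 + 174 @ $10 = $3,852
LIFO COGS: 94 @ $11 + 269 @ $12 + 75 @ $10 = $5,012
Difference = |$3,852 − $5,012| = $1,160

$1,160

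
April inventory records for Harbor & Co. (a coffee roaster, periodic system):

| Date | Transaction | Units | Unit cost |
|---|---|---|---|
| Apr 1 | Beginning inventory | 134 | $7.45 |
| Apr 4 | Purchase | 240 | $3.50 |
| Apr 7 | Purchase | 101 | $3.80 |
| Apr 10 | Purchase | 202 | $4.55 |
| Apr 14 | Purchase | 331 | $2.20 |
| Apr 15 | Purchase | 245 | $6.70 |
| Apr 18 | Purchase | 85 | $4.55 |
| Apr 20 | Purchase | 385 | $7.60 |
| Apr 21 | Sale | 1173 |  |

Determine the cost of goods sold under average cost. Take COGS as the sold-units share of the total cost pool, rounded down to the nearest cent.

Apr 21, sell 1173: 1173/1723 × $8,823.65 → $6,007.04
Ending inventory (cost pool remaining) = $2,816.61

COGS = $6,007.04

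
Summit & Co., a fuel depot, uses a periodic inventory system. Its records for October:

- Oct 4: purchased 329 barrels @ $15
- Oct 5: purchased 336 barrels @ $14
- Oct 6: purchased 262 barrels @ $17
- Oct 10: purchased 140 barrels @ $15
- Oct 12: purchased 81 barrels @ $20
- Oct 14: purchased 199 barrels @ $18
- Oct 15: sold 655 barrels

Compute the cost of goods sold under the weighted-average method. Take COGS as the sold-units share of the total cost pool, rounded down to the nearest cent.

Oct 15, sell 655: 655/1347 × $21,395.00 → $10,403.65
Ending inventory (cost pool remaining) = $10,991.35

COGS = $10,403.65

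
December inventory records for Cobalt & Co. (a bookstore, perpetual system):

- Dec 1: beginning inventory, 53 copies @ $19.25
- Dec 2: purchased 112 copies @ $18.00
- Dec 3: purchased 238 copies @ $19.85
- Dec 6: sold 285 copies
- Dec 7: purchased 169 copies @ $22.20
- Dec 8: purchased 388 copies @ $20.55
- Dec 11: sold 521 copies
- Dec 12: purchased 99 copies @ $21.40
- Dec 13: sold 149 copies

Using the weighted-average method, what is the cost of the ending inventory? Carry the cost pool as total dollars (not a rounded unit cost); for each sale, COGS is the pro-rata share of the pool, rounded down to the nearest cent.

Ending inventory = $2,183.64

After Dec 1: 53 on hand, pool $1,020.25 (≈ $19.2500 each)
After Dec 2: 165 on hand, pool $3,036.25 (≈ $18.4015 each)
After Dec 3: 403 on hand, pool $7,760.55 (≈ $19.2569 each)
Dec 6, sell 285: 285/403 × $7,760.55 → $5,488.23
After Dec 7: 287 on hand, pool $6,024.12 (≈ $20.9900 each)
After Dec 8: 675 on hand, pool $13,997.52 (≈ $20.7371 each)
Dec 11, sell 521: 521/675 × $13,997.52 → $10,804.01
After Dec 12: 253 on hand, pool $5,312.11 (≈ $20.9965 each)
Dec 13, sell 149: 149/253 × $5,312.11 → $3,128.47
Total COGS = $5,488.23 + $10,804.01 + $3,128.47 = $19,420.71
Ending inventory (cost pool remaining) = $2,183.64
Check: goods available $21,604.35 = COGS $19,420.71 + ending $2,183.64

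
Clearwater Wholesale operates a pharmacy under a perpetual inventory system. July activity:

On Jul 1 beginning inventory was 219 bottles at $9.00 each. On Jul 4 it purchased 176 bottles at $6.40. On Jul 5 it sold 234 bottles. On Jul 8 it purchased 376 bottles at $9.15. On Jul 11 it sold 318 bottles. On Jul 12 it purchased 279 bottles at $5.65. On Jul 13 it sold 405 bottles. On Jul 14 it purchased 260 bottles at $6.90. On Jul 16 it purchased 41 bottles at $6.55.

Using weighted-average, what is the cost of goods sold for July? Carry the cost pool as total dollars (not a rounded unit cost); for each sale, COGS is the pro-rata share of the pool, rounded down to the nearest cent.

COGS = $7,461.60

After Jul 1: 219 on hand, pool $1,971.00 (≈ $9.0000 each)
After Jul 4: 395 on hand, pool $3,097.40 (≈ $7.8415 each)
Jul 5, sell 234: 234/395 × $3,097.40 → $1,834.91
After Jul 8: 537 on hand, pool $4,702.89 (≈ $8.7577 each)
Jul 11, sell 318: 318/537 × $4,702.89 → $2,784.95
After Jul 12: 498 on hand, pool $3,494.29 (≈ $7.0166 each)
Jul 13, sell 405: 405/498 × $3,494.29 → $2,841.74
After Jul 14: 353 on hand, pool $2,446.55 (≈ $6.9307 each)
After Jul 16: 394 on hand, pool $2,715.10 (≈ $6.8911 each)
Total COGS = $1,834.91 + $2,784.95 + $2,841.74 = $7,461.60
Ending inventory (cost pool remaining) = $2,715.10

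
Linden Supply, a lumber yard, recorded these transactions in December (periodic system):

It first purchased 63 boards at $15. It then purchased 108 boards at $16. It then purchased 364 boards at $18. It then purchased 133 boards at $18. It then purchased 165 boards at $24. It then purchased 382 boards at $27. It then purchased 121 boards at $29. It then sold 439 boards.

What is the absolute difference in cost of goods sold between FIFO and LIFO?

$4,598

FIFO COGS: 63 @ $15 + 108 @ $16 + 268 @ $18 = $7,497
LIFO COGS: 121 @ $29 + 318 @ $27 = $12,095
Difference = |$7,497 − $12,095| = $4,598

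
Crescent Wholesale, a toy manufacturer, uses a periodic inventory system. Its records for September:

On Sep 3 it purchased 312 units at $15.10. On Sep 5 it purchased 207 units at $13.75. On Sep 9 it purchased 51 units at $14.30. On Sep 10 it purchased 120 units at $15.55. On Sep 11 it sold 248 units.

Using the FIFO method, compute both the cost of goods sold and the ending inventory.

Sep 11, 248 sold [FIFO — oldest first]: 248 @ $15.10 = $3,744.80
Ending inventory: 64 @ $15.10 + 207 @ $13.75 + 51 @ $14.30 + 120 @ $15.55 = $6,407.95
Check: goods available $10,152.75 = COGS $3,744.80 + ending $6,407.95

COGS = $3,744.80; ending inventory = $6,407.95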